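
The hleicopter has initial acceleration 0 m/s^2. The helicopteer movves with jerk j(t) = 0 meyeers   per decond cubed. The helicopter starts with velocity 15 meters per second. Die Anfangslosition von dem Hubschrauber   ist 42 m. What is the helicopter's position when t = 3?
We must find the antiderivative of our jerk equation j(t) = 0 3 times. Taking ∫j(t)dt and applying a(0) = 0, we find a(t) = 0. Taking ∫a(t)dt and applying v(0) = 15, we find v(t) = 15. The antiderivative of velocity is position. Using x(0) = 42, we get x(t) = 15·t + 42. Using x(t) = 15·t + 42 and substituting t = 3, we find x = 87.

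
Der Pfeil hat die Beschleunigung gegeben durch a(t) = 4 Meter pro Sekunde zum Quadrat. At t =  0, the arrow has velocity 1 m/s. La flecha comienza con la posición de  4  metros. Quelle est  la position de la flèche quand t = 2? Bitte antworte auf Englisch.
Starting from acceleration a(t) = 4, we take 2 integrals. The integral of acceleration, with v(0) = 1, gives velocity: v(t) = 4·t + 1. The integral of velocity is position. Using x(0) = 4, we get x(t) = 2·t^2 + t + 4. We have position x(t) = 2·t^2 + t + 4. Substituting t = 2: x(2) = 14.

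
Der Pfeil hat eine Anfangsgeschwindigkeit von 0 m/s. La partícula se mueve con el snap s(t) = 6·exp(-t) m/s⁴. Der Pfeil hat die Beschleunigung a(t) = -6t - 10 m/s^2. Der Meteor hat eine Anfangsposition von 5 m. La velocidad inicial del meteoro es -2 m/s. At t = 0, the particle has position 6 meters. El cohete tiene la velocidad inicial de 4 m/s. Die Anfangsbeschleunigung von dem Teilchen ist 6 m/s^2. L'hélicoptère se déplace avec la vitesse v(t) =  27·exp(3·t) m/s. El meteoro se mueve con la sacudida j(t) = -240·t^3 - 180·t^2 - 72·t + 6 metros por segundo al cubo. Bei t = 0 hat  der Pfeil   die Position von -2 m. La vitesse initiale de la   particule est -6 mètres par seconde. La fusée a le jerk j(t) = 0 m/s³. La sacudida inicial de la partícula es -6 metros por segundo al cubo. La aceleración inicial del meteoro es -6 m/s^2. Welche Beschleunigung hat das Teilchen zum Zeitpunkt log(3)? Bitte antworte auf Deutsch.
Wir müssen die Stammfunktion unserer Gleichung für den Snap s(t) = 6·exp(-t) 2-mal finden. Die Stammfunktion von dem Snap ist der Ruck. Mit j(0) = -6 erhalten wir j(t) = -6·exp(-t). Mit ∫j(t)dt und Anwendung von a(0) = 6, finden wir a(t) = 6·exp(-t). Wir haben die Beschleunigung a(t) = 6·exp(-t). Durch Einsetzen von t = log(3): a(log(3)) = 2.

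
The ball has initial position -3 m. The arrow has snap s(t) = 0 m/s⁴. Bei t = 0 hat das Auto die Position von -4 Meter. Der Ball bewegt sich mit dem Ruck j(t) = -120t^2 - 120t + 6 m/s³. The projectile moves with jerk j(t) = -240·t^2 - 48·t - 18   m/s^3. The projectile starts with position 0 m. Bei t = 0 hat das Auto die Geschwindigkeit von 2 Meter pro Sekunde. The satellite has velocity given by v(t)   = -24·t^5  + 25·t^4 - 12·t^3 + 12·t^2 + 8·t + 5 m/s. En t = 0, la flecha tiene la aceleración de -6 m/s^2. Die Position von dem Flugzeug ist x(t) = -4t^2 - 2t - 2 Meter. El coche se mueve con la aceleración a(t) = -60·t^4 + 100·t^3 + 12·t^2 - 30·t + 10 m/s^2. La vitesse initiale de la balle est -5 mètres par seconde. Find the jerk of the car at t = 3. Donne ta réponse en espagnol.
Para resolver esto, necesitamos tomar 1 derivada de nuestra ecuación de la aceleración a(t) = -60·t^4 + 100·t^3 + 12·t^2 - 30·t + 10. Tomando d/dt de a(t), encontramos j(t) = -240·t^3 + 300·t^2 + 24·t - 30. De la ecuación de la sacudida j(t) = -240·t^3 + 300·t^2 + 24·t - 30, sustituimos t = 3 para obtener j = -3738.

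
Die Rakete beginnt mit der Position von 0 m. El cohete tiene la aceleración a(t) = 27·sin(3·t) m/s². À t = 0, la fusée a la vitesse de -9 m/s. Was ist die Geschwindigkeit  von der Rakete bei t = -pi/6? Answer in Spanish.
Debemos encontrar la integral de nuestra ecuación de la aceleración a(t) = 27·sin(3·t) 1 vez. La integral de la aceleración es la velocidad. Usando v(0) = -9, obtenemos v(t) = -9·cos(3·t). De la ecuación de la velocidad v(t) = -9·cos(3·t), sustituimos t = -pi/6 para obtener v = 0.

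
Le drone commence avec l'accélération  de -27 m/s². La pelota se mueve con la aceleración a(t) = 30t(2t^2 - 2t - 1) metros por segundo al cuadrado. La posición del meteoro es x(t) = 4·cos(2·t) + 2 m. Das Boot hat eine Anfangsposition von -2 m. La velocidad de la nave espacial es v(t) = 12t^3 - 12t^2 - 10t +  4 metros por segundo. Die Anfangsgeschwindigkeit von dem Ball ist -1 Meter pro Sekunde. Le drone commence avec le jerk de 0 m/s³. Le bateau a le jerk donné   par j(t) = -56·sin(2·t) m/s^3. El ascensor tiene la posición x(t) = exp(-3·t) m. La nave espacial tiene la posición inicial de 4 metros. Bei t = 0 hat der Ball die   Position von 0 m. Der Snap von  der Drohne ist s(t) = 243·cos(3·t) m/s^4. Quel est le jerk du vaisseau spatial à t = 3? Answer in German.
Ausgehend von der Geschwindigkeit v(t) = 12·t^3 - 12·t^2 - 10·t + 4, nehmen wir 2 Ableitungen. Durch Ableiten von der Geschwindigkeit erhalten wir die Beschleunigung: a(t) = 36·t^2 - 24·t - 10. Die Ableitung von der Beschleunigung ergibt den Ruck: j(t) = 72·t - 24. Aus der Gleichung für den Ruck j(t) = 72·t - 24, setzen wir t = 3 ein und erhalten j = 192.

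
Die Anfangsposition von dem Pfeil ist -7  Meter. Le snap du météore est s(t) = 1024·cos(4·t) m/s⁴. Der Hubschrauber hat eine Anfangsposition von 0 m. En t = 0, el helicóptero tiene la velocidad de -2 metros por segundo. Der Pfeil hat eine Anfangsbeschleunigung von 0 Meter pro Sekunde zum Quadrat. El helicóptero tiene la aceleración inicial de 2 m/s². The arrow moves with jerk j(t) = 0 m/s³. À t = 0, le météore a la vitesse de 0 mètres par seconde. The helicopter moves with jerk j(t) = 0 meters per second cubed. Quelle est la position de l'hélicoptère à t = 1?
Pour résoudre ceci, nous devons prendre 3 primitives de notre équation du jerk j(t) = 0. La primitive du jerk, avec a(0) = 2, donne l'accélération: a(t) = 2. En intégrant l'accélération et en utilisant la condition initiale v(0) = -2, nous obtenons v(t) = 2·t - 2. L'intégrale de la vitesse est la position. En utilisant x(0) = 0, nous obtenons x(t) = t^2 - 2·t. Nous avons la position x(t) = t^2 - 2·t. En substituant t = 1: x(1) = -1.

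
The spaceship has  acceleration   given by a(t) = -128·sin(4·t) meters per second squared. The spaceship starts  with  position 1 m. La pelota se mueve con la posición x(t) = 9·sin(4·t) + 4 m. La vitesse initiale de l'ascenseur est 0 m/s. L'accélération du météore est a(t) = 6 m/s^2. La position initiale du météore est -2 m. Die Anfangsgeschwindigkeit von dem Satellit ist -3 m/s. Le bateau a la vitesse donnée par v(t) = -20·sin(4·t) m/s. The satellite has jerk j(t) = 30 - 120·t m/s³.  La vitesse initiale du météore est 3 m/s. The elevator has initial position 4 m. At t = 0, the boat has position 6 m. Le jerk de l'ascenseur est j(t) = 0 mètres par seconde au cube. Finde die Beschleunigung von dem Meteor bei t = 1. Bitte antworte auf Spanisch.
Usando a(t) = 6 y sustituyendo t = 1, encontramos a = 6.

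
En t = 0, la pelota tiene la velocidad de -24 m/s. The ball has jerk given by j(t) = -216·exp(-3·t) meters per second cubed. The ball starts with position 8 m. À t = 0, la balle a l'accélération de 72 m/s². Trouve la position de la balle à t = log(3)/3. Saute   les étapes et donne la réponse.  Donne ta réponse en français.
À t = log(3)/3, x = 8/3.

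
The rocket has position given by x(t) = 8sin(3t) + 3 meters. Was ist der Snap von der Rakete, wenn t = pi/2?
Ausgehend von der Position x(t) = 8·sin(3·t) + 3, nehmen wir 4 Ableitungen. Die Ableitung von der Position ergibt die Geschwindigkeit: v(t) = 24·cos(3·t). Durch Ableiten von der Geschwindigkeit erhalten wir die Beschleunigung: a(t) = -72·sin(3·t). Mit d/dt von a(t) finden wir j(t) = -216·cos(3·t). Die Ableitung von dem Ruck ergibt den Snap: s(t) = 648·sin(3·t). Mit s(t) = 648·sin(3·t) und Einsetzen von t = pi/2, finden wir s = -648.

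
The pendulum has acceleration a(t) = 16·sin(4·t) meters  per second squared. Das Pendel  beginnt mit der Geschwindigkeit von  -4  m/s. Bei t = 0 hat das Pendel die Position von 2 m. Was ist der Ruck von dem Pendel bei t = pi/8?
Um dies zu lösen, müssen wir 1 Ableitung unserer Gleichung für die Beschleunigung a(t) = 16·sin(4·t) nehmen. Mit d/dt von a(t) finden wir j(t) = 64·cos(4·t). Wir haben den Ruck j(t) = 64·cos(4·t). Durch Einsetzen von t = pi/8: j(pi/8) = 0.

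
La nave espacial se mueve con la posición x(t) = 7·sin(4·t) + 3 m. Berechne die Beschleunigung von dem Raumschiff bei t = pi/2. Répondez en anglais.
We must differentiate our position equation x(t) = 7·sin(4·t) + 3 2 times. Taking d/dt of x(t), we find v(t) = 28·cos(4·t). Taking d/dt of v(t), we find a(t) = -112·sin(4·t). From the given acceleration equation a(t) = -112·sin(4·t), we substitute t = pi/2 to get a = 0.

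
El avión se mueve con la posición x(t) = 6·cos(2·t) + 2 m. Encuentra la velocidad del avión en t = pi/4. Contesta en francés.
Pour résoudre ceci, nous devons prendre 1 dérivée de notre équation de la position x(t) = 6·cos(2·t) + 2. En prenant d/dt de x(t), nous trouvons v(t) = -12·sin(2·t). De l'équation de la vitesse v(t) = -12·sin(2·t), nous substituons t = pi/4 pour obtenir v = -12.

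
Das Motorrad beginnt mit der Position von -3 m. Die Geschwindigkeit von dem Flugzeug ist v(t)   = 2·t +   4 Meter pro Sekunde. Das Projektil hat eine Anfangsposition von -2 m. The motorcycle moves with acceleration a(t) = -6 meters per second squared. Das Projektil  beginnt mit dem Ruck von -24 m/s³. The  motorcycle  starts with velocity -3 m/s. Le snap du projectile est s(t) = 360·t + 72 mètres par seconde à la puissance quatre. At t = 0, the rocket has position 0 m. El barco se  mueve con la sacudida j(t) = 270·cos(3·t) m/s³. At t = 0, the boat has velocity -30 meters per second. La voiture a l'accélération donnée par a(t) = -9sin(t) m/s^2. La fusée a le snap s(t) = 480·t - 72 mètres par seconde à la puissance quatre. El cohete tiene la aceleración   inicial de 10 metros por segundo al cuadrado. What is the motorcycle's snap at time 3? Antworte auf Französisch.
En partant de l'accélération a(t) = -6, nous prenons 2 dérivées. En prenant d/dt de a(t), nous trouvons j(t) = 0. En prenant d/dt de j(t), nous trouvons s(t) = 0. De l'équation du snap s(t) = 0, nous substituons t = 3 pour obtenir s = 0.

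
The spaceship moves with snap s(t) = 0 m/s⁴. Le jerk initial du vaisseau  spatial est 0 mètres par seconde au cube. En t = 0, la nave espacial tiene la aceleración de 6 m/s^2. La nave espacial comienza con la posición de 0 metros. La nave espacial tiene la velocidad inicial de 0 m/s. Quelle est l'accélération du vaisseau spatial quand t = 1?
Nous devons intégrer notre équation du snap s(t) = 0 2 fois. En prenant ∫s(t)dt et en appliquant j(0) = 0, nous trouvons j(t) = 0. La primitive du jerk est l'accélération. En utilisant a(0) = 6, nous obtenons a(t) = 6. Nous avons l'accélération a(t) = 6. En substituant t = 1: a(1) = 6.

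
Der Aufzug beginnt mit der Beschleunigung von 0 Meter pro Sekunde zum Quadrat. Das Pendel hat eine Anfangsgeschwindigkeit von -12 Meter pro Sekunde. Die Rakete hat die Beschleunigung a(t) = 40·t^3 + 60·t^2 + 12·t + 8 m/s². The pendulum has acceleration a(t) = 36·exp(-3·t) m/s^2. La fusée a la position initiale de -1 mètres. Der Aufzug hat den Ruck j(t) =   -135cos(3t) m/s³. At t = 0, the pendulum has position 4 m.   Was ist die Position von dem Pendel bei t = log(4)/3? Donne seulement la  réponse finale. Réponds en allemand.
Die Position bei t = log(4)/3 ist x = 1.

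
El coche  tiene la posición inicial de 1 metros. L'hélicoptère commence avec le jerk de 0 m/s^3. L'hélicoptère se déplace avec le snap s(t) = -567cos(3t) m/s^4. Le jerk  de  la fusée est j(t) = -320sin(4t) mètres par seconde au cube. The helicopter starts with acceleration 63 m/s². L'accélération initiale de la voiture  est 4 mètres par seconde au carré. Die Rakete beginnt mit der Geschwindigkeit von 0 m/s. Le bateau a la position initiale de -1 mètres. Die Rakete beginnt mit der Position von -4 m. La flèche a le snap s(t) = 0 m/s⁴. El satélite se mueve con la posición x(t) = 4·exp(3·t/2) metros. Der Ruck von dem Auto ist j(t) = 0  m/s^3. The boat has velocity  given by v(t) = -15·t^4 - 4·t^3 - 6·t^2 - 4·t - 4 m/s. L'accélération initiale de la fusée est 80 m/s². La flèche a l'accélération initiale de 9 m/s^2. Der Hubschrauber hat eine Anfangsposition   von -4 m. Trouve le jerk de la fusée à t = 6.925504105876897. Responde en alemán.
Wir haben den Ruck j(t) = -320·sin(4·t). Durch Einsetzen von t = 6.925504105876897: j(6.925504105876897) = -173.306133994953.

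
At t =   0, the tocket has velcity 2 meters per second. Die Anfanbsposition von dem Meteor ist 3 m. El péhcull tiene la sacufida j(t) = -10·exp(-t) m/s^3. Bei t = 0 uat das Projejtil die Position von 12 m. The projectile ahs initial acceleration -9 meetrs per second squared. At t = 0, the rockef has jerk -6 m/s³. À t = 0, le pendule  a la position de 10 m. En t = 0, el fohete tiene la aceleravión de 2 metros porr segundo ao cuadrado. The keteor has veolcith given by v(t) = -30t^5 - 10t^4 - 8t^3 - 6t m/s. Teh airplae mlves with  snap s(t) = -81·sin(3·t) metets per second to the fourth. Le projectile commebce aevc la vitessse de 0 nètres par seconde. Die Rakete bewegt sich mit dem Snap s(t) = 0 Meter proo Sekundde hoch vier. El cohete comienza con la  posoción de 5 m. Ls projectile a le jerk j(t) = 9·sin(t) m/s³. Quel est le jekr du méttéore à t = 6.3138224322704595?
Pour résoudre ceci, nous devons prendre 2 dérivées de notre équation de la vitesse v(t) = -30·t^5 - 10·t^4 - 8·t^3 - 6·t. La dérivée de la vitesse donne l'accélération: a(t) = -150·t^4 - 40·t^3 - 24·t^2 - 6. En dérivant l'accélération, nous obtenons le jerk: j(t) = -600·t^3 - 120·t^2 - 48·t. Nous avons le jerk j(t) = -600·t^3 - 120·t^2 - 48·t. En substituant t = 6.3138224322704595: j(6.3138224322704595) = -156104.656328558.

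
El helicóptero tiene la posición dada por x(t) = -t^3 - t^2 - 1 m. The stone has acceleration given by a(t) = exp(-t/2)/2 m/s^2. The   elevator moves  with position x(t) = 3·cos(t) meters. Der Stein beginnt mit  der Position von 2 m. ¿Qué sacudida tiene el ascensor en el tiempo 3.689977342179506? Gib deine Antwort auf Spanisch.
Debemos derivar nuestra ecuación de la posición x(t) = 3·cos(t) 3 veces. Tomando d/dt de x(t), encontramos v(t) = -3·sin(t). Tomando d/dt de v(t), encontramos a(t) = -3·cos(t). La derivada de la aceleración da la sacudida: j(t) = 3·sin(t). De la ecuación de la sacudida j(t) = 3·sin(t), sustituimos t = 3.689977342179506 para obtener j = -1.56392836510736.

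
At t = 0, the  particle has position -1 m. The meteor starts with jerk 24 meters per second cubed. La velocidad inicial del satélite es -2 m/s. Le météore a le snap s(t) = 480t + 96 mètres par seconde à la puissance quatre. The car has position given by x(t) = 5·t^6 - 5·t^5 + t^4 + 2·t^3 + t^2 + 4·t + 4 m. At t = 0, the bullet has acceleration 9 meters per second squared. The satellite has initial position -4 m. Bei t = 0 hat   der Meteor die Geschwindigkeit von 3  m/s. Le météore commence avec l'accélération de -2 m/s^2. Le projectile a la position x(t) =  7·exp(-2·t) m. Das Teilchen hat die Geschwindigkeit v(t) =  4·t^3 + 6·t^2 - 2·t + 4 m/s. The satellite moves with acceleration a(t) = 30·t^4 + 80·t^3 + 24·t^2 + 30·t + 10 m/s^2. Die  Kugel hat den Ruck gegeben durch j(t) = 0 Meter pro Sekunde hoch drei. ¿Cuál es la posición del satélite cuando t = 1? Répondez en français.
Nous devons trouver la primitive de notre équation de l'accélération a(t) = 30·t^4 + 80·t^3 + 24·t^2 + 30·t + 10 2 fois. L'intégrale de l'accélération est la vitesse. En utilisant v(0) = -2, nous obtenons v(t) = 6·t^5 + 20·t^4 + 8·t^3 + 15·t^2 + 10·t - 2. L'intégrale de la vitesse est la position. En utilisant x(0) = -4, nous obtenons x(t) = t^6 + 4·t^5 + 2·t^4 + 5·t^3 + 5·t^2 - 2·t - 4. Nous avons la position x(t) = t^6 + 4·t^5 + 2·t^4 + 5·t^3 + 5·t^2 - 2·t - 4. En substituant t = 1: x(1) = 11.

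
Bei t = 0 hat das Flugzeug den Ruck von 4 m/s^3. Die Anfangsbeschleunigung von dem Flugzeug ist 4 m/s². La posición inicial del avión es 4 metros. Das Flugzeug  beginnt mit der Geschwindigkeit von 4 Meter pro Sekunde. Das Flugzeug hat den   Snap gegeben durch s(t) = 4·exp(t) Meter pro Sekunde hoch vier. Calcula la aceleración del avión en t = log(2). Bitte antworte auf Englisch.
We need to integrate our snap equation s(t) = 4·exp(t) 2 times. Taking ∫s(t)dt and applying j(0) = 4, we find j(t) = 4·exp(t). Integrating jerk and using the initial condition a(0) = 4, we get a(t) = 4·exp(t). Using a(t) = 4·exp(t) and substituting t = log(2), we find a = 8.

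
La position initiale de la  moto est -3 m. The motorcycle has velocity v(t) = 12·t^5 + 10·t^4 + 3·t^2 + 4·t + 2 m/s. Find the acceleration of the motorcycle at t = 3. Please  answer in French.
Nous devons dériver notre équation de la vitesse v(t) = 12·t^5 + 10·t^4 + 3·t^2 + 4·t + 2 1 fois. En prenant d/dt de v(t), nous trouvons a(t) = 60·t^4 + 40·t^3 + 6·t + 4. En utilisant a(t) = 60·t^4 + 40·t^3 + 6·t + 4 et en substituant t = 3, nous trouvons a = 5962.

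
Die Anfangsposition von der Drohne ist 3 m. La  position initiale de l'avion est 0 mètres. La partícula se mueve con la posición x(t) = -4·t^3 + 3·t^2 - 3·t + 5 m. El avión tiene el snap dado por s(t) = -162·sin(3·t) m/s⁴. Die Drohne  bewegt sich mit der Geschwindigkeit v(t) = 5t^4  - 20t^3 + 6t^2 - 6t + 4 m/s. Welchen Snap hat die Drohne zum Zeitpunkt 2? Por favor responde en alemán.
Wir müssen unsere Gleichung für die Geschwindigkeit v(t) = 5·t^4 - 20·t^3 + 6·t^2 - 6·t + 4 3-mal ableiten. Mit d/dt von v(t) finden wir a(t) = 20·t^3 - 60·t^2 + 12·t - 6. Durch Ableiten von der Beschleunigung erhalten wir den Ruck: j(t) = 60·t^2 - 120·t + 12. Mit d/dt von j(t) finden wir s(t) = 120·t - 120. Mit s(t) = 120·t - 120 und Einsetzen von t = 2, finden wir s = 120.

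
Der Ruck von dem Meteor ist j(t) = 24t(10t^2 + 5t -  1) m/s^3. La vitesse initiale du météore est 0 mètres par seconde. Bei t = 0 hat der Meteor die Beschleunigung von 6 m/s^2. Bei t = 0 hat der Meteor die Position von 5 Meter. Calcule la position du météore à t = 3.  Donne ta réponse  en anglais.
To solve this, we need to take 3 antiderivatives of our jerk equation j(t) = 24·t·(10·t^2 + 5·t - 1). The antiderivative of jerk is acceleration. Using a(0) = 6, we get a(t) = 60·t^4 + 40·t^3 - 12·t^2 + 6. The antiderivative of acceleration, with v(0) = 0, gives velocity: v(t) = 12·t^5 + 10·t^4 - 4·t^3 + 6·t. Finding the antiderivative of v(t) and using x(0) = 5: x(t) = 2·t^6 + 2·t^5 - t^4 + 3·t^2 + 5. Using x(t) = 2·t^6 + 2·t^5 - t^4 + 3·t^2 + 5 and substituting t = 3, we find x = 1895.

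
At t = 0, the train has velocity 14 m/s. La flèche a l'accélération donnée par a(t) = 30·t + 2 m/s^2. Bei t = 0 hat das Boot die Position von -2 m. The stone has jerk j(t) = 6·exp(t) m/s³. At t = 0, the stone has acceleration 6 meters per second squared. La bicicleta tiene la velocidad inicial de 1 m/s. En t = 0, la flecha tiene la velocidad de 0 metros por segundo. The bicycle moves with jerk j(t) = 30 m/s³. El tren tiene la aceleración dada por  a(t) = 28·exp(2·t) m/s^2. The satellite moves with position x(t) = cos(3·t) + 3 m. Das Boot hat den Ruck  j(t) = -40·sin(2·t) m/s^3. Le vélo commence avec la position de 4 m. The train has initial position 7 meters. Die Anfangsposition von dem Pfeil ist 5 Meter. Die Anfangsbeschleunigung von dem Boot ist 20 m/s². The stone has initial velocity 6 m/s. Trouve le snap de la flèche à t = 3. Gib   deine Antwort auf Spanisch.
Para resolver esto, necesitamos tomar 2 derivadas de nuestra ecuación de la aceleración a(t) = 30·t + 2. Derivando la aceleración, obtenemos la sacudida: j(t) = 30. Derivando la sacudida, obtenemos el snap: s(t) = 0. Tenemos el snap s(t) = 0. Sustituyendo t = 3: s(3) = 0.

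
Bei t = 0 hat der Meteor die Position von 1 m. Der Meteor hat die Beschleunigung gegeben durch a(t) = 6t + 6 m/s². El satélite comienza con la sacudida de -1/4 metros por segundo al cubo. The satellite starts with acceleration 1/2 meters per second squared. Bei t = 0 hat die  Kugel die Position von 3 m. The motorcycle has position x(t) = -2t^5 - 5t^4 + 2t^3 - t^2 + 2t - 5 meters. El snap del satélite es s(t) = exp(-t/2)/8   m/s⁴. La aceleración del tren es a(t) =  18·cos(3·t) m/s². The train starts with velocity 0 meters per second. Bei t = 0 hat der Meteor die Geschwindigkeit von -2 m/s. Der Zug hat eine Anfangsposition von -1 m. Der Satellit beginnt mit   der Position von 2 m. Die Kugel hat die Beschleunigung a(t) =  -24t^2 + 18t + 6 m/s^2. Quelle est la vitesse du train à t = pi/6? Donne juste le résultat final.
À t = pi/6, v = 6.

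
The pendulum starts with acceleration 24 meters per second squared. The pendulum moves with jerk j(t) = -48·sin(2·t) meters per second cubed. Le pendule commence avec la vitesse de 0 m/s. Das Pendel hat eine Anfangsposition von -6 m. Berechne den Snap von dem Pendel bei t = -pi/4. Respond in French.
Pour résoudre ceci, nous devons prendre 1 dérivée de notre équation du jerk j(t) = -48·sin(2·t). En prenant d/dt de j(t), nous trouvons s(t) = -96·cos(2·t). Nous avons le snap s(t) = -96·cos(2·t). En substituant t = -pi/4: s(-pi/4) = 0.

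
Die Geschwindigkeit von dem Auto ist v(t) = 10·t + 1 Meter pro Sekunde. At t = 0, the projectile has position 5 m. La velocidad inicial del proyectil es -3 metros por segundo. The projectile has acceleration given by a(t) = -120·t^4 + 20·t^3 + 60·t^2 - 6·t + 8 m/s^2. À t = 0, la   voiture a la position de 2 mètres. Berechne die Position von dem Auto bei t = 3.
Wir müssen die Stammfunktion unserer Gleichung für die Geschwindigkeit v(t) = 10·t + 1 1-mal finden. Durch Integration von der Geschwindigkeit und Verwendung der Anfangsbedingung x(0) = 2, erhalten wir x(t) = 5·t^2 + t + 2. Mit x(t) = 5·t^2 + t + 2 und Einsetzen von t = 3, finden wir x = 50.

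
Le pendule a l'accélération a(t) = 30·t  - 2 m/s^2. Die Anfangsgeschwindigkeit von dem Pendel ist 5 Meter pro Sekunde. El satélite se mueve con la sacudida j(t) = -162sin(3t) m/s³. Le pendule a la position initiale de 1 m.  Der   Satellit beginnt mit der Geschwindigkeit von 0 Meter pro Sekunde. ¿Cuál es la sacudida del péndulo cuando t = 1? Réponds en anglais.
We must differentiate our acceleration equation a(t) = 30·t - 2 1 time. The derivative of acceleration gives jerk: j(t) = 30. From the given jerk equation j(t) = 30, we substitute t = 1 to get j = 30.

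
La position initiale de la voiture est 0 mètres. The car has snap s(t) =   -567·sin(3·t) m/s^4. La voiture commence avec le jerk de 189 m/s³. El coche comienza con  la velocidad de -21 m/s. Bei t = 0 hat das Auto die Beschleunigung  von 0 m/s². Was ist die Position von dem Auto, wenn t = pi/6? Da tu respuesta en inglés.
We need to integrate our snap equation s(t) = -567·sin(3·t) 4 times. Finding the integral of s(t) and using j(0) = 189: j(t) = 189·cos(3·t). Taking ∫j(t)dt and applying a(0) = 0, we find a(t) = 63·sin(3·t). Integrating acceleration and using the initial condition v(0) = -21, we get v(t) = -21·cos(3·t). Finding the integral of v(t) and using x(0) = 0: x(t) = -7·sin(3·t). From the given position equation x(t) = -7·sin(3·t), we substitute t = pi/6 to get x = -7.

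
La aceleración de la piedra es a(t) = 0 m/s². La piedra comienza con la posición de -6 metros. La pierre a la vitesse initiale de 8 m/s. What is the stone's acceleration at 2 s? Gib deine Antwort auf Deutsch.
Aus der Gleichung für die Beschleunigung a(t) = 0, setzen wir t = 2 ein und erhalten a = 0.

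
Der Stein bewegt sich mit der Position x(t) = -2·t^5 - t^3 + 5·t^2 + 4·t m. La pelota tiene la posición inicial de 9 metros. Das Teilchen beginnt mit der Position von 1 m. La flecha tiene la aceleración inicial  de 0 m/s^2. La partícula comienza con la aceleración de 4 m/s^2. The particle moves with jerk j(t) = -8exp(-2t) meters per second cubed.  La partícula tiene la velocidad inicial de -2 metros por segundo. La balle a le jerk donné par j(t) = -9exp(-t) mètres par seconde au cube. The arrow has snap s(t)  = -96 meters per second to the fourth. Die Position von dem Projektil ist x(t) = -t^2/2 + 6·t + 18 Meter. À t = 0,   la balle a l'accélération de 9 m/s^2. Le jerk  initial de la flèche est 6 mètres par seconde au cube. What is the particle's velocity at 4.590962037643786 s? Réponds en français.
Pour résoudre ceci, nous devons prendre 2 primitives de notre équation du jerk j(t) = -8·exp(-2·t). En intégrant le jerk et en utilisant la condition initiale a(0) = 4, nous obtenons a(t) = 4·exp(-2·t). La primitive de l'accélération, avec v(0) = -2, donne la vitesse: v(t) = -2·exp(-2·t). Nous avons la vitesse v(t) = -2·exp(-2·t). En substituant t = 4.590962037643786: v(4.590962037643786) = -0.000205764778252758.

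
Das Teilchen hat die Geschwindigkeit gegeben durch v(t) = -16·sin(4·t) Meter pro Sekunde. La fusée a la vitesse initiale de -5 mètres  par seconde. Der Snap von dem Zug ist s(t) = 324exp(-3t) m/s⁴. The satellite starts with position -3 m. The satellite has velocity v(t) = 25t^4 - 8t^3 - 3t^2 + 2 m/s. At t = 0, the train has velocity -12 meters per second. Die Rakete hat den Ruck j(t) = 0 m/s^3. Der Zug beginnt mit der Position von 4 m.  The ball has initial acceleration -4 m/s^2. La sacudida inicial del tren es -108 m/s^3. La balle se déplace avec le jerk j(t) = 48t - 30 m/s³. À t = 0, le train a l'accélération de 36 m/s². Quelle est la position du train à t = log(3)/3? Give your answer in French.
Nous devons intégrer notre équation du snap s(t) = 324·exp(-3·t) 4 fois. En prenant ∫s(t)dt et en appliquant j(0) = -108, nous trouvons j(t) = -108·exp(-3·t). En intégrant le jerk et en utilisant la condition initiale a(0) = 36, nous obtenons a(t) = 36·exp(-3·t). La primitive de l'accélération est la vitesse. En utilisant v(0) = -12, nous obtenons v(t) = -12·exp(-3·t). La primitive de la vitesse, avec x(0) = 4, donne la position: x(t) = 4·exp(-3·t). En utilisant x(t) = 4·exp(-3·t) et en substituant t = log(3)/3, nous trouvons x = 4/3.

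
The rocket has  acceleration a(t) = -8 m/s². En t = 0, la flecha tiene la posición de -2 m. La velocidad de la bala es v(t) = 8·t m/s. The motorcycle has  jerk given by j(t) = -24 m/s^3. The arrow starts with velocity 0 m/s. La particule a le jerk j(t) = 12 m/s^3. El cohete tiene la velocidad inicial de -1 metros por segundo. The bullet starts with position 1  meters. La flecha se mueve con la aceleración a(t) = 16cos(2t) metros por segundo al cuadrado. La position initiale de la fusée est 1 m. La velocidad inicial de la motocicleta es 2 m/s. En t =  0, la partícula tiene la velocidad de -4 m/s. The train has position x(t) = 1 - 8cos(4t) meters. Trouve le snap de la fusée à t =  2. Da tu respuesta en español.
Para resolver esto, necesitamos tomar 2 derivadas de nuestra ecuación de la aceleración a(t) = -8. Tomando d/dt de a(t), encontramos j(t) = 0. La derivada de la sacudida da el snap: s(t) = 0. Tenemos el snap s(t) = 0. Sustituyendo t = 2: s(2) = 0.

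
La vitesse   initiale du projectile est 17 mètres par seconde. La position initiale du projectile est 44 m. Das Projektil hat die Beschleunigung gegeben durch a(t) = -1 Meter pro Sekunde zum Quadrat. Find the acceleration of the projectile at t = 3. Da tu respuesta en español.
Usando a(t) = -1 y sustituyendo t = 3, encontramos a = -1.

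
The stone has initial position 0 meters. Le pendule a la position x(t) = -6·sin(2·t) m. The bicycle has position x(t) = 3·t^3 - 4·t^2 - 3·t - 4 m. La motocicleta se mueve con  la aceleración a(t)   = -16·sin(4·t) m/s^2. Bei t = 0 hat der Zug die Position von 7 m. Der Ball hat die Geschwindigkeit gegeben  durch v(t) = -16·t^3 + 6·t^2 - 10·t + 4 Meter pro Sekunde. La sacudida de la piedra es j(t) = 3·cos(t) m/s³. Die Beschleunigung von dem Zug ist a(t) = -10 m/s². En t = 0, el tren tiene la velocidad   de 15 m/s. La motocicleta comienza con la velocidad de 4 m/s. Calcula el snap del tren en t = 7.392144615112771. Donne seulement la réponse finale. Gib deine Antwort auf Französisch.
À t = 7.392144615112771, s = 0.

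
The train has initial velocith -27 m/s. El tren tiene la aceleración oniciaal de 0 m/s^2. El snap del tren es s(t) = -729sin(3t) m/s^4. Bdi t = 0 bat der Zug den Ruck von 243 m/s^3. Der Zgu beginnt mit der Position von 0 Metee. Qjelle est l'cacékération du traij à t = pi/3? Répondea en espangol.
Necesitamos integrar nuestra ecuación del snap s(t) = -729·sin(3·t) 2 veces. La antiderivada del snap es la sacudida. Usando j(0) = 243, obtenemos j(t) = 243·cos(3·t). Tomando ∫j(t)dt y aplicando a(0) = 0, encontramos a(t) = 81·sin(3·t). Usando a(t) = 81·sin(3·t) y sustituyendo t = pi/3, encontramos a = 0.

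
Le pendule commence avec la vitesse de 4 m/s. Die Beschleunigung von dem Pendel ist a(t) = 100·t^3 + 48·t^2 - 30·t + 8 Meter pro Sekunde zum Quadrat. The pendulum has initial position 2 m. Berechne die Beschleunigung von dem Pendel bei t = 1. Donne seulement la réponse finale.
a(1) = 126.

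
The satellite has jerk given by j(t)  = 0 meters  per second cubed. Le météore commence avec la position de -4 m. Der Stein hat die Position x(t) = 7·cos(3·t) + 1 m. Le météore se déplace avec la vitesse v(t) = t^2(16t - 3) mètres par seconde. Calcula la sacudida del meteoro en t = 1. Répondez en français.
En partant de la vitesse v(t) = t^2·(16·t - 3), nous prenons 2 dérivées. En dérivant la vitesse, nous obtenons l'accélération: a(t) = 16·t^2 + 2·t·(16·t - 3). En dérivant l'accélération, nous obtenons le jerk: j(t) = 96·t - 6. En utilisant j(t) = 96·t - 6 et en substituant t = 1, nous trouvons j = 90.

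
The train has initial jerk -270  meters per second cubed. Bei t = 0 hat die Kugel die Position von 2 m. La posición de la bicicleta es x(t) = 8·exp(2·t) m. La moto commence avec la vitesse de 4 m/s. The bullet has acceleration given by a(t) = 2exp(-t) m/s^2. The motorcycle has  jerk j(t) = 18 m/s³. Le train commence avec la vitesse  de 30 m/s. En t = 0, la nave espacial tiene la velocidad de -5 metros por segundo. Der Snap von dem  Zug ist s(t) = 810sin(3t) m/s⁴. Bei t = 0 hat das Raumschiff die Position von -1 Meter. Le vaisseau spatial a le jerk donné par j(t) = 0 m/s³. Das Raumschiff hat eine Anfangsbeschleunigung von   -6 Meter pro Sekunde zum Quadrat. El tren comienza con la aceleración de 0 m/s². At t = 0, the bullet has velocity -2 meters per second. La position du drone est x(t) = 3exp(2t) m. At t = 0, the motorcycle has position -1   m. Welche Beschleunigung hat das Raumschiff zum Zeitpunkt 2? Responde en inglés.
To solve this, we need to take 1 antiderivative of our jerk equation j(t) = 0. Integrating jerk and using the initial condition a(0) = -6, we get a(t) = -6. From the given acceleration equation a(t) = -6, we substitute t = 2 to get a = -6.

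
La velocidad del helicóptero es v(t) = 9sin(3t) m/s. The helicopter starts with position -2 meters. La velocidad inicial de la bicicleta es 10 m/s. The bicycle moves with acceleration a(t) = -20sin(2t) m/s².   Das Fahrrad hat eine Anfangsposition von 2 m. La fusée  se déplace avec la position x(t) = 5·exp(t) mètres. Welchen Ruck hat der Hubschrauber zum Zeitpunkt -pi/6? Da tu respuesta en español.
Para resolver esto, necesitamos tomar 2 derivadas de nuestra ecuación de la velocidad v(t) = 9·sin(3·t). Tomando d/dt de v(t), encontramos a(t) = 27·cos(3·t). Tomando d/dt de a(t), encontramos j(t) = -81·sin(3·t). De la ecuación de la sacudida j(t) = -81·sin(3·t), sustituimos t = -pi/6 para obtener j = 81.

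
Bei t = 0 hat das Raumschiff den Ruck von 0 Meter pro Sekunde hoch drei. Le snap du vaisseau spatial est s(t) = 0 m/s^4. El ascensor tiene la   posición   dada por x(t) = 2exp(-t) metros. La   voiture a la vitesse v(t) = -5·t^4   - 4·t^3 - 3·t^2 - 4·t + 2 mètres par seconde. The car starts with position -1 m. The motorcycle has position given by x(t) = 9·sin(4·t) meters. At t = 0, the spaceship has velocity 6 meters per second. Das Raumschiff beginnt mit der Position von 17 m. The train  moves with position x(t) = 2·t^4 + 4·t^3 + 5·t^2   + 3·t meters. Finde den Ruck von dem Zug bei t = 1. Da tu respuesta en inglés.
Starting from position x(t) = 2·t^4 + 4·t^3 + 5·t^2 + 3·t, we take 3 derivatives. Taking d/dt of x(t), we find v(t) = 8·t^3 + 12·t^2 + 10·t + 3. The derivative of velocity gives acceleration: a(t) = 24·t^2 + 24·t + 10. The derivative of acceleration gives jerk: j(t) = 48·t + 24. We have jerk j(t) = 48·t + 24. Substituting t = 1: j(1) = 72.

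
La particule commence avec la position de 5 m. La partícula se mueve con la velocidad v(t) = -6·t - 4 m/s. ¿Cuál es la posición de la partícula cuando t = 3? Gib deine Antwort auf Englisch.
We need to integrate our velocity equation v(t) = -6·t - 4 1 time. Taking ∫v(t)dt and applying x(0) = 5, we find x(t) = -3·t^2 - 4·t + 5. Using x(t) = -3·t^2 - 4·t + 5 and substituting t = 3, we find x = -34.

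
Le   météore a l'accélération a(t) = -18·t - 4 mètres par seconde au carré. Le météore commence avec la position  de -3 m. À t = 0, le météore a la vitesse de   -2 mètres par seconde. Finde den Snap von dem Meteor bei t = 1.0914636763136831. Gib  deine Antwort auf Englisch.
We must differentiate our acceleration equation a(t) = -18·t - 4 2 times. Differentiating acceleration, we get jerk: j(t) = -18. Taking d/dt of j(t), we find s(t) = 0. We have snap s(t) = 0. Substituting t = 1.0914636763136831: s(1.0914636763136831) = 0.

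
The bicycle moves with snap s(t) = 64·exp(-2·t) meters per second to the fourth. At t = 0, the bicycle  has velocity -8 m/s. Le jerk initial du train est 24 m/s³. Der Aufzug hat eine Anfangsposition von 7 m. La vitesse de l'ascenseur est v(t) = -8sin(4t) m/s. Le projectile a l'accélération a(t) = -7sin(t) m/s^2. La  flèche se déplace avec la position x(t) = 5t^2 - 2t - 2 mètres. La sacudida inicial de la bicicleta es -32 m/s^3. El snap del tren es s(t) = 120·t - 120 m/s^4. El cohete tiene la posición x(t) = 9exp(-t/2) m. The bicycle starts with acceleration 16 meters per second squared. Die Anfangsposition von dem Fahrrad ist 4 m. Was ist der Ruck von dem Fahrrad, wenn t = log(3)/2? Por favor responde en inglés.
We must find the antiderivative of our snap equation s(t) = 64·exp(-2·t) 1 time. Taking ∫s(t)dt and applying j(0) = -32, we find j(t) = -32·exp(-2·t). From the given jerk equation j(t) = -32·exp(-2·t), we substitute t = log(3)/2 to get j = -32/3.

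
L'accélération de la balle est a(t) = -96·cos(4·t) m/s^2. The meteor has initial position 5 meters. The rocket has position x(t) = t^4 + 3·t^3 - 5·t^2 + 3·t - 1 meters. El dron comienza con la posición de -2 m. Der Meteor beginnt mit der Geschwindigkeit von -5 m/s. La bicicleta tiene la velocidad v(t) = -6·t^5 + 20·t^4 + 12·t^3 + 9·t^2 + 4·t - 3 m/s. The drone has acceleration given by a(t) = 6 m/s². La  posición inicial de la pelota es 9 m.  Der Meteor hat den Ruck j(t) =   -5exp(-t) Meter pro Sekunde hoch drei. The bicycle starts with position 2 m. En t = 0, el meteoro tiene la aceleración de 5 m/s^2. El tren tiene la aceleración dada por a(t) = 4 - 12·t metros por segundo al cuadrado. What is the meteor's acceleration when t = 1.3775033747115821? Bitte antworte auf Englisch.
To solve this, we need to take 1 integral of our jerk equation j(t) = -5·exp(-t). The integral of jerk is acceleration. Using a(0) = 5, we get a(t) = 5·exp(-t). We have acceleration a(t) = 5·exp(-t). Substituting t = 1.3775033747115821: a(1.3775033747115821) = 1.26103717576079.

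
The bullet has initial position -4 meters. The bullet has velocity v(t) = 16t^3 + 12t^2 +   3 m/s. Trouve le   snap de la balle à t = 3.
Pour résoudre ceci, nous devons prendre 3 dérivées de notre équation de la vitesse v(t) = 16·t^3 + 12·t^2 + 3. En prenant d/dt de v(t), nous trouvons a(t) = 48·t^2 + 24·t. En dérivant l'accélération, nous obtenons le jerk: j(t) = 96·t + 24. La dérivée du jerk donne le snap: s(t) = 96. En utilisant s(t) = 96 et en substituant t = 3, nous trouvons s = 96.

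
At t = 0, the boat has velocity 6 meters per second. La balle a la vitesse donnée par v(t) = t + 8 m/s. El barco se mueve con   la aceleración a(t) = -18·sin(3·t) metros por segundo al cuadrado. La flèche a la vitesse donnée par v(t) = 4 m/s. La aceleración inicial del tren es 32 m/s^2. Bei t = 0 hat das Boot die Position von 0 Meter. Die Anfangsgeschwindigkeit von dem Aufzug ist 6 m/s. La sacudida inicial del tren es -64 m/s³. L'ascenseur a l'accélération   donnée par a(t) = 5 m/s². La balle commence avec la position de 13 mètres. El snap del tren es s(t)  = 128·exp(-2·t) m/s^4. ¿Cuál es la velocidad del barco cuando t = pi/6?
Necesitamos integrar nuestra ecuación de la aceleración a(t) = -18·sin(3·t) 1 vez. Integrando la aceleración y usando la condición inicial v(0) = 6, obtenemos v(t) = 6·cos(3·t). Usando v(t) = 6·cos(3·t) y sustituyendo t = pi/6, encontramos v = 0.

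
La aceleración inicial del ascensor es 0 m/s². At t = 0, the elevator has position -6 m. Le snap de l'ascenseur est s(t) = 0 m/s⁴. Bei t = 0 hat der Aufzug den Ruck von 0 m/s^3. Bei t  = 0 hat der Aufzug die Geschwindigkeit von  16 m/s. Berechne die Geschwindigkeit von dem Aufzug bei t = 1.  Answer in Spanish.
Necesitamos integrar nuestra ecuación del snap s(t) = 0 3 veces. Tomando ∫s(t)dt y aplicando j(0) = 0, encontramos j(t) = 0. Integrando la sacudida y usando la condición inicial a(0) = 0, obtenemos a(t) = 0. Tomando ∫a(t)dt y aplicando v(0) = 16, encontramos v(t) = 16. Usando v(t) = 16 y sustituyendo t = 1, encontramos v = 16.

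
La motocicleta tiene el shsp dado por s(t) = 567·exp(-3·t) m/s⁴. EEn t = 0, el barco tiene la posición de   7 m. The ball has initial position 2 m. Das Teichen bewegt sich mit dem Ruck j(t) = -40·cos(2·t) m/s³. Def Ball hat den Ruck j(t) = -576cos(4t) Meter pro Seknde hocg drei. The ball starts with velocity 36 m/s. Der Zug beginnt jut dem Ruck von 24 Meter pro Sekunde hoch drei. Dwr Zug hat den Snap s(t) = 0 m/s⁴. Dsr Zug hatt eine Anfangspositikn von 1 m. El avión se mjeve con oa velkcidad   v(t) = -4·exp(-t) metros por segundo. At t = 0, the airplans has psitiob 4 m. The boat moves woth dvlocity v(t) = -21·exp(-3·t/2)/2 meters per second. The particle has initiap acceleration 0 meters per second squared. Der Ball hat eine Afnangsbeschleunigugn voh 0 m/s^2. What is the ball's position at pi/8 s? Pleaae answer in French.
Nous devons intégrer notre équation du jerk j(t) = -576·cos(4·t) 3 fois. L'intégrale du jerk est l'accélération. En utilisant a(0) = 0, nous obtenons a(t) = -144·sin(4·t). L'intégrale de l'accélération est la vitesse. En utilisant v(0) = 36, nous obtenons v(t) = 36·cos(4·t). La primitive de la vitesse, avec x(0) = 2, donne la position: x(t) = 9·sin(4·t) + 2. Nous avons la position x(t) = 9·sin(4·t) + 2. En substituant t = pi/8: x(pi/8) = 11.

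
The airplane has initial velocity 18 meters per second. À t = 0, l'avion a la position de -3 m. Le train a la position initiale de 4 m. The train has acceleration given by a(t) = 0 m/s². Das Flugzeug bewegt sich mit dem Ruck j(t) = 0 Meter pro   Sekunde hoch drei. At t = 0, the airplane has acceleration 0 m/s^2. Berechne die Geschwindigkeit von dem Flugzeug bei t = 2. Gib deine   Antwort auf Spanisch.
Necesitamos integrar nuestra ecuación de la sacudida j(t) = 0 2 veces. Integrando la sacudida y usando la condición inicial a(0) = 0, obtenemos a(t) = 0. Tomando ∫a(t)dt y aplicando v(0) = 18, encontramos v(t) = 18. Usando v(t) = 18 y sustituyendo t = 2, encontramos v = 18.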